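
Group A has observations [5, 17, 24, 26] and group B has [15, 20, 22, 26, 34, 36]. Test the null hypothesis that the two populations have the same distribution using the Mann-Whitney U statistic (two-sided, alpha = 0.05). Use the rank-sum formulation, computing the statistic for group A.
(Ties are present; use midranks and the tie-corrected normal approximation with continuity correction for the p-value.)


Step 1: Combine and sort all 10 observations; assign midranks.
sorted (value, group): (5,X), (15,Y), (17,X), (20,Y), (22,Y), (24,X), (26,X), (26,Y), (34,Y), (36,Y)
ranks: 5->1, 15->2, 17->3, 20->4, 22->5, 24->6, 26->7.5, 26->7.5, 34->9, 36->10
Step 2: Rank sum for X: R1 = 1 + 3 + 6 + 7.5 = 17.5.
Step 3: U_X = R1 - n1(n1+1)/2 = 17.5 - 4*5/2 = 17.5 - 10 = 7.5.
       U_Y = n1*n2 - U_X = 24 - 7.5 = 16.5.
Step 4: Ties are present, so use the tie-corrected normal approximation (with continuity correction) for the p-value.
Step 5: p-value = 0.392330; compare to alpha = 0.05. fail to reject H0.

U_X = 7.5, p = 0.392330, fail to reject H0 at alpha = 0.05.


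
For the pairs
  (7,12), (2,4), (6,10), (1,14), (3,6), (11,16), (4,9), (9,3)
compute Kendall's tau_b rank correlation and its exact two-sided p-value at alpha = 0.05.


Step 1: Enumerate the 28 unordered pairs (i,j) with i<j and classify each by sign(x_j-x_i) * sign(y_j-y_i).
  (1,2):dx=-5,dy=-8->C; (1,3):dx=-1,dy=-2->C; (1,4):dx=-6,dy=+2->D; (1,5):dx=-4,dy=-6->C
  (1,6):dx=+4,dy=+4->C; (1,7):dx=-3,dy=-3->C; (1,8):dx=+2,dy=-9->D; (2,3):dx=+4,dy=+6->C
  (2,4):dx=-1,dy=+10->D; (2,5):dx=+1,dy=+2->C; (2,6):dx=+9,dy=+12->C; (2,7):dx=+2,dy=+5->C
  (2,8):dx=+7,dy=-1->D; (3,4):dx=-5,dy=+4->D; (3,5):dx=-3,dy=-4->C; (3,6):dx=+5,dy=+6->C
  (3,7):dx=-2,dy=-1->C; (3,8):dx=+3,dy=-7->D; (4,5):dx=+2,dy=-8->D; (4,6):dx=+10,dy=+2->C
  (4,7):dx=+3,dy=-5->D; (4,8):dx=+8,dy=-11->D; (5,6):dx=+8,dy=+10->C; (5,7):dx=+1,dy=+3->C
  (5,8):dx=+6,dy=-3->D; (6,7):dx=-7,dy=-7->C; (6,8):dx=-2,dy=-13->C; (7,8):dx=+5,dy=-6->D
Step 2: C = 17, D = 11, total pairs = 28.
Step 3: tau = (C - D)/(n(n-1)/2) = (17 - 11)/28 = 0.214286.
Step 4: Exact two-sided p-value (enumerate n! = 40320 permutations of y under H0): p = 0.548413.
Step 5: alpha = 0.05. fail to reject H0.

tau_b = 0.2143 (C=17, D=11), p = 0.548413, fail to reject H0.


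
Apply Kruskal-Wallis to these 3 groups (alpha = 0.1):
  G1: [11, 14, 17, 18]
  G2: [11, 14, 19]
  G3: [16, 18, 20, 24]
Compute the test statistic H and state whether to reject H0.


Step 1: Combine all N = 11 observations and assign midranks.
sorted (value, group, rank): (11,G1,1.5), (11,G2,1.5), (14,G1,3.5), (14,G2,3.5), (16,G3,5), (17,G1,6), (18,G1,7.5), (18,G3,7.5), (19,G2,9), (20,G3,10), (24,G3,11)
Step 2: Sum ranks within each group.
R_1 = 18.5 (n_1 = 4)
R_2 = 14 (n_2 = 3)
R_3 = 33.5 (n_3 = 4)
Step 3: H = 12/(N(N+1)) * sum(R_i^2/n_i) - 3(N+1)
     = 12/(11*12) * (18.5^2/4 + 14^2/3 + 33.5^2/4) - 3*12
     = 0.090909 * 431.458 - 36
     = 3.223485.
Step 4: Ties present; correction factor C = 1 - 18/(11^3 - 11) = 0.986364. Corrected H = 3.223485 / 0.986364 = 3.268049.
Step 5: Under H0, H ~ chi^2(2); p-value = 0.195143.
Step 6: alpha = 0.1. fail to reject H0.

H = 3.2680, df = 2, p = 0.195143, fail to reject H0.


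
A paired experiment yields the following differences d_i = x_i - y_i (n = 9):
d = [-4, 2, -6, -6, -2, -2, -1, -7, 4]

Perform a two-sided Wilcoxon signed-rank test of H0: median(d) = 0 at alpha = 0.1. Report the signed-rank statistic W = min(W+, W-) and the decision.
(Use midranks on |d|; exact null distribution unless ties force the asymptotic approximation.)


Step 1: Drop any zero differences (none here) and take |d_i|.
|d| = [4, 2, 6, 6, 2, 2, 1, 7, 4]
Step 2: Midrank |d_i| (ties get averaged ranks).
ranks: |4|->5.5, |2|->3, |6|->7.5, |6|->7.5, |2|->3, |2|->3, |1|->1, |7|->9, |4|->5.5
Step 3: Attach original signs; sum ranks with positive sign and with negative sign.
W+ = 3 + 5.5 = 8.5
W- = 5.5 + 7.5 + 7.5 + 3 + 3 + 1 + 9 = 36.5
(Check: W+ + W- = 45 should equal n(n+1)/2 = 45.)
Step 4: Test statistic W = min(W+, W-) = 8.5.
Step 5: Ties in |d|, so use the tie-corrected normal approximation.
        E[W] = n(n+1)/4 = 9*10/4 = 22.5.
        Tie groups: |d|=2 (t=3), |d|=4 (t=2), |d|=6 (t=2); sum(t^3 - t) = 36.
        Var[W] = n(n+1)(2n+1)/24 - sum(t^3-t)/48 = 1710/24 - 36/48 = 70.5.
        z = (W - E[W]) / sqrt(Var[W]) = (8.5 - 22.5) / 8.3964 = -1.6674.
        Two-sided p = 2*Phi(z) = 0.095440.
Step 6: alpha = 0.1. reject H0.

W+ = 8.5, W- = 36.5, W = min = 8.5, p = 0.095440, reject H0.


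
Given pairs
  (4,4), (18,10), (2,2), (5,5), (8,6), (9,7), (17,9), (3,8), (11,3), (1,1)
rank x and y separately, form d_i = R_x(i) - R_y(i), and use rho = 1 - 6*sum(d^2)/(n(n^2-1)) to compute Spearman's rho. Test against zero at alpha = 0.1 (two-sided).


Step 1: Rank x and y separately (midranks; no ties here).
rank(x): 4->4, 18->10, 2->2, 5->5, 8->6, 9->7, 17->9, 3->3, 11->8, 1->1
rank(y): 4->4, 10->10, 2->2, 5->5, 6->6, 7->7, 9->9, 8->8, 3->3, 1->1
Step 2: d_i = R_x(i) - R_y(i); compute d_i^2.
  (4-4)^2=0, (10-10)^2=0, (2-2)^2=0, (5-5)^2=0, (6-6)^2=0, (7-7)^2=0, (9-9)^2=0, (3-8)^2=25, (8-3)^2=25, (1-1)^2=0
sum(d^2) = 50.
Step 3: rho = 1 - 6*50 / (10*(10^2 - 1)) = 1 - 300/990 = 0.696970.
Step 4: Under H0, t = rho * sqrt((n-2)/(1-rho^2)) = 2.7490 ~ t(8).
Step 5: Two-sided p-value from the t-distribution with 8 df = 0.025097.
Step 6: alpha = 0.1. reject H0.

rho = 0.6970, p = 0.025097, reject H0 at alpha = 0.1.


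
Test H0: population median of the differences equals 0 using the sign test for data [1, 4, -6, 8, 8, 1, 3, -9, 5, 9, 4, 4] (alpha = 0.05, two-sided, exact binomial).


Step 1: Discard zero differences. Original n = 12; n_eff = number of nonzero differences = 12.
Nonzero differences (with sign): +1, +4, -6, +8, +8, +1, +3, -9, +5, +9, +4, +4
Step 2: Count signs: positive = 10, negative = 2.
Step 3: Under H0: P(positive) = 0.5, so the number of positives S ~ Bin(12, 0.5).
Step 4: Two-sided exact p-value = sum of Bin(12,0.5) probabilities at or below the observed probability = 0.038574.
Step 5: alpha = 0.05. reject H0.

n_eff = 12, pos = 10, neg = 2, p = 0.038574, reject H0.


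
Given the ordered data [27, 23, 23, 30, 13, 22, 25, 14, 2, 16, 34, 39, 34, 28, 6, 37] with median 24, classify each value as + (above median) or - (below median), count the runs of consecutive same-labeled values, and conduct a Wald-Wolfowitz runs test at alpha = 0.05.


Step 1: Compute median = 24; label A = above, B = below.
Labels in order: ABBABBABBBAAAABA  (n_A = 8, n_B = 8)
Step 2: Count runs R = 9.
Step 3: Under H0 (random ordering), E[R] = 2*n_A*n_B/(n_A+n_B) + 1 = 2*8*8/16 + 1 = 9.0000.
        Var[R] = 2*n_A*n_B*(2*n_A*n_B - n_A - n_B) / ((n_A+n_B)^2 * (n_A+n_B-1)) = 14336/3840 = 3.7333.
        SD[R] = 1.9322.
Step 4: R = E[R], so z = 0 with no continuity correction.
Step 5: Two-sided p-value via normal approximation = 2*(1 - Phi(|z|)) = 1.000000.
Step 6: alpha = 0.05. fail to reject H0.

R = 9, z = 0.0000, p = 1.000000, fail to reject H0.


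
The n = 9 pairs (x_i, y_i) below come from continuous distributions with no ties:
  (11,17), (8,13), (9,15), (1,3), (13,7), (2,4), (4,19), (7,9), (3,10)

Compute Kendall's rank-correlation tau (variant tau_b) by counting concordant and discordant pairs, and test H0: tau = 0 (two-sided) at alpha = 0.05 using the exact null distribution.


Step 1: Enumerate the 36 unordered pairs (i,j) with i<j and classify each by sign(x_j-x_i) * sign(y_j-y_i).
  (1,2):dx=-3,dy=-4->C; (1,3):dx=-2,dy=-2->C; (1,4):dx=-10,dy=-14->C; (1,5):dx=+2,dy=-10->D
  (1,6):dx=-9,dy=-13->C; (1,7):dx=-7,dy=+2->D; (1,8):dx=-4,dy=-8->C; (1,9):dx=-8,dy=-7->C
  (2,3):dx=+1,dy=+2->C; (2,4):dx=-7,dy=-10->C; (2,5):dx=+5,dy=-6->D; (2,6):dx=-6,dy=-9->C
  (2,7):dx=-4,dy=+6->D; (2,8):dx=-1,dy=-4->C; (2,9):dx=-5,dy=-3->C; (3,4):dx=-8,dy=-12->C
  (3,5):dx=+4,dy=-8->D; (3,6):dx=-7,dy=-11->C; (3,7):dx=-5,dy=+4->D; (3,8):dx=-2,dy=-6->C
  (3,9):dx=-6,dy=-5->C; (4,5):dx=+12,dy=+4->C; (4,6):dx=+1,dy=+1->C; (4,7):dx=+3,dy=+16->C
  (4,8):dx=+6,dy=+6->C; (4,9):dx=+2,dy=+7->C; (5,6):dx=-11,dy=-3->C; (5,7):dx=-9,dy=+12->D
  (5,8):dx=-6,dy=+2->D; (5,9):dx=-10,dy=+3->D; (6,7):dx=+2,dy=+15->C; (6,8):dx=+5,dy=+5->C
  (6,9):dx=+1,dy=+6->C; (7,8):dx=+3,dy=-10->D; (7,9):dx=-1,dy=-9->C; (8,9):dx=-4,dy=+1->D
Step 2: C = 25, D = 11, total pairs = 36.
Step 3: tau = (C - D)/(n(n-1)/2) = (25 - 11)/36 = 0.388889.
Step 4: Exact two-sided p-value (enumerate n! = 362880 permutations of y under H0): p = 0.180181.
Step 5: alpha = 0.05. fail to reject H0.

tau_b = 0.3889 (C=25, D=11), p = 0.180181, fail to reject H0.


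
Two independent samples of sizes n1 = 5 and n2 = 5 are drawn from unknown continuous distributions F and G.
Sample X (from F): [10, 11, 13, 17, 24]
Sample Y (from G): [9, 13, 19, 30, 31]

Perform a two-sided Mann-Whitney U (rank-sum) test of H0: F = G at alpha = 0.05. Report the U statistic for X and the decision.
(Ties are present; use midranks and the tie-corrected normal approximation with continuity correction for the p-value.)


Step 1: Combine and sort all 10 observations; assign midranks.
sorted (value, group): (9,Y), (10,X), (11,X), (13,X), (13,Y), (17,X), (19,Y), (24,X), (30,Y), (31,Y)
ranks: 9->1, 10->2, 11->3, 13->4.5, 13->4.5, 17->6, 19->7, 24->8, 30->9, 31->10
Step 2: Rank sum for X: R1 = 2 + 3 + 4.5 + 6 + 8 = 23.5.
Step 3: U_X = R1 - n1(n1+1)/2 = 23.5 - 5*6/2 = 23.5 - 15 = 8.5.
       U_Y = n1*n2 - U_X = 25 - 8.5 = 16.5.
Step 4: Ties are present, so use the tie-corrected normal approximation (with continuity correction) for the p-value.
Step 5: p-value = 0.463344; compare to alpha = 0.05. fail to reject H0.

U_X = 8.5, p = 0.463344, fail to reject H0 at alpha = 0.05.


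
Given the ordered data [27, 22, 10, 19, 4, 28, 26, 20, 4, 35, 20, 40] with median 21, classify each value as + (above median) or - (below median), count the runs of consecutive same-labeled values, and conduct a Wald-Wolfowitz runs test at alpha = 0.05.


Step 1: Compute median = 21; label A = above, B = below.
Labels in order: AABBBAABBABA  (n_A = 6, n_B = 6)
Step 2: Count runs R = 7.
Step 3: Under H0 (random ordering), E[R] = 2*n_A*n_B/(n_A+n_B) + 1 = 2*6*6/12 + 1 = 7.0000.
        Var[R] = 2*n_A*n_B*(2*n_A*n_B - n_A - n_B) / ((n_A+n_B)^2 * (n_A+n_B-1)) = 4320/1584 = 2.7273.
        SD[R] = 1.6514.
Step 4: R = E[R], so z = 0 with no continuity correction.
Step 5: Two-sided p-value via normal approximation = 2*(1 - Phi(|z|)) = 1.000000.
Step 6: alpha = 0.05. fail to reject H0.

R = 7, z = 0.0000, p = 1.000000, fail to reject H0.


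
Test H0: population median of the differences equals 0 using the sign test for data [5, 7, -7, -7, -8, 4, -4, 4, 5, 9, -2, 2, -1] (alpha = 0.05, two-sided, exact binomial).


Step 1: Discard zero differences. Original n = 13; n_eff = number of nonzero differences = 13.
Nonzero differences (with sign): +5, +7, -7, -7, -8, +4, -4, +4, +5, +9, -2, +2, -1
Step 2: Count signs: positive = 7, negative = 6.
Step 3: Under H0: P(positive) = 0.5, so the number of positives S ~ Bin(13, 0.5).
Step 4: Two-sided exact p-value = sum of Bin(13,0.5) probabilities at or below the observed probability = 1.000000.
Step 5: alpha = 0.05. fail to reject H0.

n_eff = 13, pos = 7, neg = 6, p = 1.000000, fail to reject H0.


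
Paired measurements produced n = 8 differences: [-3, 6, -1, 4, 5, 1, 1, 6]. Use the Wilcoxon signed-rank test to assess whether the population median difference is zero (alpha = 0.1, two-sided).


Step 1: Drop any zero differences (none here) and take |d_i|.
|d| = [3, 6, 1, 4, 5, 1, 1, 6]
Step 2: Midrank |d_i| (ties get averaged ranks).
ranks: |3|->4, |6|->7.5, |1|->2, |4|->5, |5|->6, |1|->2, |1|->2, |6|->7.5
Step 3: Attach original signs; sum ranks with positive sign and with negative sign.
W+ = 7.5 + 5 + 6 + 2 + 2 + 7.5 = 30
W- = 4 + 2 = 6
(Check: W+ + W- = 36 should equal n(n+1)/2 = 36.)
Step 4: Test statistic W = min(W+, W-) = 6.
Step 5: Ties in |d|, so use the tie-corrected normal approximation.
        E[W] = n(n+1)/4 = 8*9/4 = 18.
        Tie groups: |d|=1 (t=3), |d|=6 (t=2); sum(t^3 - t) = 30.
        Var[W] = n(n+1)(2n+1)/24 - sum(t^3-t)/48 = 1224/24 - 30/48 = 50.375.
        z = (W - E[W]) / sqrt(Var[W]) = (6 - 18) / 7.0975 = -1.6907.
        Two-sided p = 2*Phi(z) = 0.090889.
Step 6: alpha = 0.1. reject H0.

W+ = 30, W- = 6, W = min = 6, p = 0.090889, reject H0.


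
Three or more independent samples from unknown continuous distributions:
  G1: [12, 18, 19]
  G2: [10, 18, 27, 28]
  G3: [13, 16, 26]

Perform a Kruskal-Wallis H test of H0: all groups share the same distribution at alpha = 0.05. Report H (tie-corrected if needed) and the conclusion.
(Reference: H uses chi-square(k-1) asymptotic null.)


Step 1: Combine all N = 10 observations and assign midranks.
sorted (value, group, rank): (10,G2,1), (12,G1,2), (13,G3,3), (16,G3,4), (18,G1,5.5), (18,G2,5.5), (19,G1,7), (26,G3,8), (27,G2,9), (28,G2,10)
Step 2: Sum ranks within each group.
R_1 = 14.5 (n_1 = 3)
R_2 = 25.5 (n_2 = 4)
R_3 = 15 (n_3 = 3)
Step 3: H = 12/(N(N+1)) * sum(R_i^2/n_i) - 3(N+1)
     = 12/(10*11) * (14.5^2/3 + 25.5^2/4 + 15^2/3) - 3*11
     = 0.109091 * 307.646 - 33
     = 0.561364.
Step 4: Ties present; correction factor C = 1 - 6/(10^3 - 10) = 0.993939. Corrected H = 0.561364 / 0.993939 = 0.564787.
Step 5: Under H0, H ~ chi^2(2); p-value = 0.753977.
Step 6: alpha = 0.05. fail to reject H0.

H = 0.5648, df = 2, p = 0.753977, fail to reject H0.


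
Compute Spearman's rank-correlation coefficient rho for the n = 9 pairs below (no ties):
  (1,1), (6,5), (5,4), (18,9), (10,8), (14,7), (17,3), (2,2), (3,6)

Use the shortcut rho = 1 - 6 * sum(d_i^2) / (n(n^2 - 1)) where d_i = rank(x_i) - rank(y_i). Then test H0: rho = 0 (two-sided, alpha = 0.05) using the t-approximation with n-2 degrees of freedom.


Step 1: Rank x and y separately (midranks; no ties here).
rank(x): 1->1, 6->5, 5->4, 18->9, 10->6, 14->7, 17->8, 2->2, 3->3
rank(y): 1->1, 5->5, 4->4, 9->9, 8->8, 7->7, 3->3, 2->2, 6->6
Step 2: d_i = R_x(i) - R_y(i); compute d_i^2.
  (1-1)^2=0, (5-5)^2=0, (4-4)^2=0, (9-9)^2=0, (6-8)^2=4, (7-7)^2=0, (8-3)^2=25, (2-2)^2=0, (3-6)^2=9
sum(d^2) = 38.
Step 3: rho = 1 - 6*38 / (9*(9^2 - 1)) = 1 - 228/720 = 0.683333.
Step 4: Under H0, t = rho * sqrt((n-2)/(1-rho^2)) = 2.4763 ~ t(7).
Step 5: Two-sided p-value from the t-distribution with 7 df = 0.042442.
Step 6: alpha = 0.05. reject H0.

rho = 0.6833, p = 0.042442, reject H0 at alpha = 0.05.


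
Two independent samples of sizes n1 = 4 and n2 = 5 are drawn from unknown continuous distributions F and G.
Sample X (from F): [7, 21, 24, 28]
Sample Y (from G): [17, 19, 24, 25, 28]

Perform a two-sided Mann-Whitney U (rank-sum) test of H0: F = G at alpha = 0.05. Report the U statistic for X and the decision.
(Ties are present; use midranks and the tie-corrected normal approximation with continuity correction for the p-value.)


Step 1: Combine and sort all 9 observations; assign midranks.
sorted (value, group): (7,X), (17,Y), (19,Y), (21,X), (24,X), (24,Y), (25,Y), (28,X), (28,Y)
ranks: 7->1, 17->2, 19->3, 21->4, 24->5.5, 24->5.5, 25->7, 28->8.5, 28->8.5
Step 2: Rank sum for X: R1 = 1 + 4 + 5.5 + 8.5 = 19.
Step 3: U_X = R1 - n1(n1+1)/2 = 19 - 4*5/2 = 19 - 10 = 9.
       U_Y = n1*n2 - U_X = 20 - 9 = 11.
Step 4: Ties are present, so use the tie-corrected normal approximation (with continuity correction) for the p-value.
Step 5: p-value = 0.901705; compare to alpha = 0.05. fail to reject H0.

U_X = 9, p = 0.901705, fail to reject H0 at alpha = 0.05.


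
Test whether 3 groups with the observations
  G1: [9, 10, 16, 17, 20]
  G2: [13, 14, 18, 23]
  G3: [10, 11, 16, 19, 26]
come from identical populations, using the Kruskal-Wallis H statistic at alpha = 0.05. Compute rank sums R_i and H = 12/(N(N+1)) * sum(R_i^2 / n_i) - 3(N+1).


Step 1: Combine all N = 14 observations and assign midranks.
sorted (value, group, rank): (9,G1,1), (10,G1,2.5), (10,G3,2.5), (11,G3,4), (13,G2,5), (14,G2,6), (16,G1,7.5), (16,G3,7.5), (17,G1,9), (18,G2,10), (19,G3,11), (20,G1,12), (23,G2,13), (26,G3,14)
Step 2: Sum ranks within each group.
R_1 = 32 (n_1 = 5)
R_2 = 34 (n_2 = 4)
R_3 = 39 (n_3 = 5)
Step 3: H = 12/(N(N+1)) * sum(R_i^2/n_i) - 3(N+1)
     = 12/(14*15) * (32^2/5 + 34^2/4 + 39^2/5) - 3*15
     = 0.057143 * 798 - 45
     = 0.600000.
Step 4: Ties present; correction factor C = 1 - 12/(14^3 - 14) = 0.995604. Corrected H = 0.600000 / 0.995604 = 0.602649.
Step 5: Under H0, H ~ chi^2(2); p-value = 0.739838.
Step 6: alpha = 0.05. fail to reject H0.

H = 0.6026, df = 2, p = 0.739838, fail to reject H0.


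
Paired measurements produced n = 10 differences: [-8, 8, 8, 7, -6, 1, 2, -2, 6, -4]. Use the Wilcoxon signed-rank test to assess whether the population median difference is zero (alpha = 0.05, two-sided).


Step 1: Drop any zero differences (none here) and take |d_i|.
|d| = [8, 8, 8, 7, 6, 1, 2, 2, 6, 4]
Step 2: Midrank |d_i| (ties get averaged ranks).
ranks: |8|->9, |8|->9, |8|->9, |7|->7, |6|->5.5, |1|->1, |2|->2.5, |2|->2.5, |6|->5.5, |4|->4
Step 3: Attach original signs; sum ranks with positive sign and with negative sign.
W+ = 9 + 9 + 7 + 1 + 2.5 + 5.5 = 34
W- = 9 + 5.5 + 2.5 + 4 = 21
(Check: W+ + W- = 55 should equal n(n+1)/2 = 55.)
Step 4: Test statistic W = min(W+, W-) = 21.
Step 5: Ties in |d|, so use the tie-corrected normal approximation.
        E[W] = n(n+1)/4 = 10*11/4 = 27.5.
        Tie groups: |d|=2 (t=2), |d|=6 (t=2), |d|=8 (t=3); sum(t^3 - t) = 36.
        Var[W] = n(n+1)(2n+1)/24 - sum(t^3-t)/48 = 2310/24 - 36/48 = 95.5.
        z = (W - E[W]) / sqrt(Var[W]) = (21 - 27.5) / 9.7724 = -0.6651.
        Two-sided p = 2*Phi(z) = 0.505962.
Step 6: alpha = 0.05. fail to reject H0.

W+ = 34, W- = 21, W = min = 21, p = 0.505962, fail to reject H0.


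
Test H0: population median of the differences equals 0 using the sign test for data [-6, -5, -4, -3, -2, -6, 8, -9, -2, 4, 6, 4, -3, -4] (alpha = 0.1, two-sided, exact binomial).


Step 1: Discard zero differences. Original n = 14; n_eff = number of nonzero differences = 14.
Nonzero differences (with sign): -6, -5, -4, -3, -2, -6, +8, -9, -2, +4, +6, +4, -3, -4
Step 2: Count signs: positive = 4, negative = 10.
Step 3: Under H0: P(positive) = 0.5, so the number of positives S ~ Bin(14, 0.5).
Step 4: Two-sided exact p-value = sum of Bin(14,0.5) probabilities at or below the observed probability = 0.179565.
Step 5: alpha = 0.1. fail to reject H0.

n_eff = 14, pos = 4, neg = 10, p = 0.179565, fail to reject H0.


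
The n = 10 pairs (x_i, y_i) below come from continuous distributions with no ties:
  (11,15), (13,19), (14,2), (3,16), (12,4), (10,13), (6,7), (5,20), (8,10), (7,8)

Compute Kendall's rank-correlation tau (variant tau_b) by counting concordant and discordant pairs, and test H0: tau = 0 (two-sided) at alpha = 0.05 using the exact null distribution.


Step 1: Enumerate the 45 unordered pairs (i,j) with i<j and classify each by sign(x_j-x_i) * sign(y_j-y_i).
  (1,2):dx=+2,dy=+4->C; (1,3):dx=+3,dy=-13->D; (1,4):dx=-8,dy=+1->D; (1,5):dx=+1,dy=-11->D
  (1,6):dx=-1,dy=-2->C; (1,7):dx=-5,dy=-8->C; (1,8):dx=-6,dy=+5->D; (1,9):dx=-3,dy=-5->C
  (1,10):dx=-4,dy=-7->C; (2,3):dx=+1,dy=-17->D; (2,4):dx=-10,dy=-3->C; (2,5):dx=-1,dy=-15->C
  (2,6):dx=-3,dy=-6->C; (2,7):dx=-7,dy=-12->C; (2,8):dx=-8,dy=+1->D; (2,9):dx=-5,dy=-9->C
  (2,10):dx=-6,dy=-11->C; (3,4):dx=-11,dy=+14->D; (3,5):dx=-2,dy=+2->D; (3,6):dx=-4,dy=+11->D
  (3,7):dx=-8,dy=+5->D; (3,8):dx=-9,dy=+18->D; (3,9):dx=-6,dy=+8->D; (3,10):dx=-7,dy=+6->D
  (4,5):dx=+9,dy=-12->D; (4,6):dx=+7,dy=-3->D; (4,7):dx=+3,dy=-9->D; (4,8):dx=+2,dy=+4->C
  (4,9):dx=+5,dy=-6->D; (4,10):dx=+4,dy=-8->D; (5,6):dx=-2,dy=+9->D; (5,7):dx=-6,dy=+3->D
  (5,8):dx=-7,dy=+16->D; (5,9):dx=-4,dy=+6->D; (5,10):dx=-5,dy=+4->D; (6,7):dx=-4,dy=-6->C
  (6,8):dx=-5,dy=+7->D; (6,9):dx=-2,dy=-3->C; (6,10):dx=-3,dy=-5->C; (7,8):dx=-1,dy=+13->D
  (7,9):dx=+2,dy=+3->C; (7,10):dx=+1,dy=+1->C; (8,9):dx=+3,dy=-10->D; (8,10):dx=+2,dy=-12->D
  (9,10):dx=-1,dy=-2->C
Step 2: C = 18, D = 27, total pairs = 45.
Step 3: tau = (C - D)/(n(n-1)/2) = (18 - 27)/45 = -0.200000.
Step 4: Exact two-sided p-value (enumerate n! = 3628800 permutations of y under H0): p = 0.484313.
Step 5: alpha = 0.05. fail to reject H0.

tau_b = -0.2000 (C=18, D=27), p = 0.484313, fail to reject H0.


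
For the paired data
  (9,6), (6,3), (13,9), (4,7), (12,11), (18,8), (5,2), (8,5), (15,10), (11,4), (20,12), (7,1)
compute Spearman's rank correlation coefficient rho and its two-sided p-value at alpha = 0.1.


Step 1: Rank x and y separately (midranks; no ties here).
rank(x): 9->6, 6->3, 13->9, 4->1, 12->8, 18->11, 5->2, 8->5, 15->10, 11->7, 20->12, 7->4
rank(y): 6->6, 3->3, 9->9, 7->7, 11->11, 8->8, 2->2, 5->5, 10->10, 4->4, 12->12, 1->1
Step 2: d_i = R_x(i) - R_y(i); compute d_i^2.
  (6-6)^2=0, (3-3)^2=0, (9-9)^2=0, (1-7)^2=36, (8-11)^2=9, (11-8)^2=9, (2-2)^2=0, (5-5)^2=0, (10-10)^2=0, (7-4)^2=9, (12-12)^2=0, (4-1)^2=9
sum(d^2) = 72.
Step 3: rho = 1 - 6*72 / (12*(12^2 - 1)) = 1 - 432/1716 = 0.748252.
Step 4: Under H0, t = rho * sqrt((n-2)/(1-rho^2)) = 3.5667 ~ t(10).
Step 5: Two-sided p-value from the t-distribution with 10 df = 0.005124.
Step 6: alpha = 0.1. reject H0.

rho = 0.7483, p = 0.005124, reject H0 at alpha = 0.1.


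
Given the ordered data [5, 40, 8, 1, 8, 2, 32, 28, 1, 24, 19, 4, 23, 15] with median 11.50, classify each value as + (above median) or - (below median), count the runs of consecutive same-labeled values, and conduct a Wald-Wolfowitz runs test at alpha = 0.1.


Step 1: Compute median = 11.50; label A = above, B = below.
Labels in order: BABBBBAABAABAA  (n_A = 7, n_B = 7)
Step 2: Count runs R = 8.
Step 3: Under H0 (random ordering), E[R] = 2*n_A*n_B/(n_A+n_B) + 1 = 2*7*7/14 + 1 = 8.0000.
        Var[R] = 2*n_A*n_B*(2*n_A*n_B - n_A - n_B) / ((n_A+n_B)^2 * (n_A+n_B-1)) = 8232/2548 = 3.2308.
        SD[R] = 1.7974.
Step 4: R = E[R], so z = 0 with no continuity correction.
Step 5: Two-sided p-value via normal approximation = 2*(1 - Phi(|z|)) = 1.000000.
Step 6: alpha = 0.1. fail to reject H0.

R = 8, z = 0.0000, p = 1.000000, fail to reject H0.


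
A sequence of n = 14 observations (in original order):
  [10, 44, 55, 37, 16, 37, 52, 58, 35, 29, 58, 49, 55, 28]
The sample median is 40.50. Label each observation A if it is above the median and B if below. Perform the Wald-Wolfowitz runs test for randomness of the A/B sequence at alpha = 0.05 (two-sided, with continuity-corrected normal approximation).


Step 1: Compute median = 40.50; label A = above, B = below.
Labels in order: BAABBBAABBAAAB  (n_A = 7, n_B = 7)
Step 2: Count runs R = 7.
Step 3: Under H0 (random ordering), E[R] = 2*n_A*n_B/(n_A+n_B) + 1 = 2*7*7/14 + 1 = 8.0000.
        Var[R] = 2*n_A*n_B*(2*n_A*n_B - n_A - n_B) / ((n_A+n_B)^2 * (n_A+n_B-1)) = 8232/2548 = 3.2308.
        SD[R] = 1.7974.
Step 4: Continuity-corrected z = (R + 0.5 - E[R]) / SD[R] = (7 + 0.5 - 8.0000) / 1.7974 = -0.2782.
Step 5: Two-sided p-value via normal approximation = 2*(1 - Phi(|z|)) = 0.780879.
Step 6: alpha = 0.05. fail to reject H0.

R = 7, z = -0.2782, p = 0.780879, fail to reject H0.


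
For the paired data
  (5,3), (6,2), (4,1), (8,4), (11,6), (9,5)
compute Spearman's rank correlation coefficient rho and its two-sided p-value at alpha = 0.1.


Step 1: Rank x and y separately (midranks; no ties here).
rank(x): 5->2, 6->3, 4->1, 8->4, 11->6, 9->5
rank(y): 3->3, 2->2, 1->1, 4->4, 6->6, 5->5
Step 2: d_i = R_x(i) - R_y(i); compute d_i^2.
  (2-3)^2=1, (3-2)^2=1, (1-1)^2=0, (4-4)^2=0, (6-6)^2=0, (5-5)^2=0
sum(d^2) = 2.
Step 3: rho = 1 - 6*2 / (6*(6^2 - 1)) = 1 - 12/210 = 0.942857.
Step 4: Under H0, t = rho * sqrt((n-2)/(1-rho^2)) = 5.6595 ~ t(4).
Step 5: Two-sided p-value from the t-distribution with 4 df = 0.004805.
Step 6: alpha = 0.1. reject H0.

rho = 0.9429, p = 0.004805, reject H0 at alpha = 0.1.


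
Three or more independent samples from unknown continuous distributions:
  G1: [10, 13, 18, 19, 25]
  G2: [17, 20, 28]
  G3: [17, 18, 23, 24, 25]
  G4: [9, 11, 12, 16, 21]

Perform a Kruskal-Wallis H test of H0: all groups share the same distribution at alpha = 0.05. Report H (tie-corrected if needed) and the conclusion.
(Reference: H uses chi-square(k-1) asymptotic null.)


Step 1: Combine all N = 18 observations and assign midranks.
sorted (value, group, rank): (9,G4,1), (10,G1,2), (11,G4,3), (12,G4,4), (13,G1,5), (16,G4,6), (17,G2,7.5), (17,G3,7.5), (18,G1,9.5), (18,G3,9.5), (19,G1,11), (20,G2,12), (21,G4,13), (23,G3,14), (24,G3,15), (25,G1,16.5), (25,G3,16.5), (28,G2,18)
Step 2: Sum ranks within each group.
R_1 = 44 (n_1 = 5)
R_2 = 37.5 (n_2 = 3)
R_3 = 62.5 (n_3 = 5)
R_4 = 27 (n_4 = 5)
Step 3: H = 12/(N(N+1)) * sum(R_i^2/n_i) - 3(N+1)
     = 12/(18*19) * (44^2/5 + 37.5^2/3 + 62.5^2/5 + 27^2/5) - 3*19
     = 0.035088 * 1783 - 57
     = 5.561404.
Step 4: Ties present; correction factor C = 1 - 18/(18^3 - 18) = 0.996904. Corrected H = 5.561404 / 0.996904 = 5.578675.
Step 5: Under H0, H ~ chi^2(3); p-value = 0.134008.
Step 6: alpha = 0.05. fail to reject H0.

H = 5.5787, df = 3, p = 0.134008, fail to reject H0.


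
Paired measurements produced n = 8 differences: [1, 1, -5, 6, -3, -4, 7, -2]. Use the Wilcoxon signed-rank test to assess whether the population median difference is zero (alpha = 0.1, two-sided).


Step 1: Drop any zero differences (none here) and take |d_i|.
|d| = [1, 1, 5, 6, 3, 4, 7, 2]
Step 2: Midrank |d_i| (ties get averaged ranks).
ranks: |1|->1.5, |1|->1.5, |5|->6, |6|->7, |3|->4, |4|->5, |7|->8, |2|->3
Step 3: Attach original signs; sum ranks with positive sign and with negative sign.
W+ = 1.5 + 1.5 + 7 + 8 = 18
W- = 6 + 4 + 5 + 3 = 18
(Check: W+ + W- = 36 should equal n(n+1)/2 = 36.)
Step 4: Test statistic W = min(W+, W-) = 18.
Step 5: Ties in |d|, so use the tie-corrected normal approximation.
        E[W] = n(n+1)/4 = 8*9/4 = 18.
        Tie groups: |d|=1 (t=2); sum(t^3 - t) = 6.
        Var[W] = n(n+1)(2n+1)/24 - sum(t^3-t)/48 = 1224/24 - 6/48 = 50.875.
        z = (W - E[W]) / sqrt(Var[W]) = (18 - 18) / 7.1327 = 0.0000.
        Two-sided p = 2*Phi(z) = 1.000000.
Step 6: alpha = 0.1. fail to reject H0.

W+ = 18, W- = 18, W = min = 18, p = 1.000000, fail to reject H0.


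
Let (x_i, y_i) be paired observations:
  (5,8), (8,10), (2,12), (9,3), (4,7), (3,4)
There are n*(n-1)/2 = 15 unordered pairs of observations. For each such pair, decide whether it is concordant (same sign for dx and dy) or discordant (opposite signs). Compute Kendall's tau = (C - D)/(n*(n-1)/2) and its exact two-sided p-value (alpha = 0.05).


Step 1: Enumerate the 15 unordered pairs (i,j) with i<j and classify each by sign(x_j-x_i) * sign(y_j-y_i).
  (1,2):dx=+3,dy=+2->C; (1,3):dx=-3,dy=+4->D; (1,4):dx=+4,dy=-5->D; (1,5):dx=-1,dy=-1->C
  (1,6):dx=-2,dy=-4->C; (2,3):dx=-6,dy=+2->D; (2,4):dx=+1,dy=-7->D; (2,5):dx=-4,dy=-3->C
  (2,6):dx=-5,dy=-6->C; (3,4):dx=+7,dy=-9->D; (3,5):dx=+2,dy=-5->D; (3,6):dx=+1,dy=-8->D
  (4,5):dx=-5,dy=+4->D; (4,6):dx=-6,dy=+1->D; (5,6):dx=-1,dy=-3->C
Step 2: C = 6, D = 9, total pairs = 15.
Step 3: tau = (C - D)/(n(n-1)/2) = (6 - 9)/15 = -0.200000.
Step 4: Exact two-sided p-value (enumerate n! = 720 permutations of y under H0): p = 0.719444.
Step 5: alpha = 0.05. fail to reject H0.

tau_b = -0.2000 (C=6, D=9), p = 0.719444, fail to reject H0.


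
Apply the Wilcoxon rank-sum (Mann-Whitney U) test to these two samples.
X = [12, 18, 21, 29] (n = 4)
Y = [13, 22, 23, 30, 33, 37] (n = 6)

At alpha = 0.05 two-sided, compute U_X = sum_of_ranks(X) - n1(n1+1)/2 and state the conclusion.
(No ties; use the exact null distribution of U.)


Step 1: Combine and sort all 10 observations; assign midranks.
sorted (value, group): (12,X), (13,Y), (18,X), (21,X), (22,Y), (23,Y), (29,X), (30,Y), (33,Y), (37,Y)
ranks: 12->1, 13->2, 18->3, 21->4, 22->5, 23->6, 29->7, 30->8, 33->9, 37->10
Step 2: Rank sum for X: R1 = 1 + 3 + 4 + 7 = 15.
Step 3: U_X = R1 - n1(n1+1)/2 = 15 - 4*5/2 = 15 - 10 = 5.
       U_Y = n1*n2 - U_X = 24 - 5 = 19.
Step 4: No ties, so the exact null distribution of U (based on enumerating the C(10,4) = 210 equally likely rank assignments) gives the two-sided p-value.
Step 5: p-value = 0.171429; compare to alpha = 0.05. fail to reject H0.

U_X = 5, p = 0.171429, fail to reject H0 at alpha = 0.05.


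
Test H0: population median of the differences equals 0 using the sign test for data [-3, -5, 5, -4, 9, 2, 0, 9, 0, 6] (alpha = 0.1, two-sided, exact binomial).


Step 1: Discard zero differences. Original n = 10; n_eff = number of nonzero differences = 8.
Nonzero differences (with sign): -3, -5, +5, -4, +9, +2, +9, +6
Step 2: Count signs: positive = 5, negative = 3.
Step 3: Under H0: P(positive) = 0.5, so the number of positives S ~ Bin(8, 0.5).
Step 4: Two-sided exact p-value = sum of Bin(8,0.5) probabilities at or below the observed probability = 0.726562.
Step 5: alpha = 0.1. fail to reject H0.

n_eff = 8, pos = 5, neg = 3, p = 0.726562, fail to reject H0.


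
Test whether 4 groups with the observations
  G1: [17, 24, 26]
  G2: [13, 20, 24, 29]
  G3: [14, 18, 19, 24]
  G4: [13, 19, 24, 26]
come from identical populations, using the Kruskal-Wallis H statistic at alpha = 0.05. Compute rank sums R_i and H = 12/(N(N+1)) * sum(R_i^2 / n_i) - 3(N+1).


Step 1: Combine all N = 15 observations and assign midranks.
sorted (value, group, rank): (13,G2,1.5), (13,G4,1.5), (14,G3,3), (17,G1,4), (18,G3,5), (19,G3,6.5), (19,G4,6.5), (20,G2,8), (24,G1,10.5), (24,G2,10.5), (24,G3,10.5), (24,G4,10.5), (26,G1,13.5), (26,G4,13.5), (29,G2,15)
Step 2: Sum ranks within each group.
R_1 = 28 (n_1 = 3)
R_2 = 35 (n_2 = 4)
R_3 = 25 (n_3 = 4)
R_4 = 32 (n_4 = 4)
Step 3: H = 12/(N(N+1)) * sum(R_i^2/n_i) - 3(N+1)
     = 12/(15*16) * (28^2/3 + 35^2/4 + 25^2/4 + 32^2/4) - 3*16
     = 0.050000 * 979.833 - 48
     = 0.991667.
Step 4: Ties present; correction factor C = 1 - 78/(15^3 - 15) = 0.976786. Corrected H = 0.991667 / 0.976786 = 1.015235.
Step 5: Under H0, H ~ chi^2(3); p-value = 0.797566.
Step 6: alpha = 0.05. fail to reject H0.

H = 1.0152, df = 3, p = 0.797566, fail to reject H0.


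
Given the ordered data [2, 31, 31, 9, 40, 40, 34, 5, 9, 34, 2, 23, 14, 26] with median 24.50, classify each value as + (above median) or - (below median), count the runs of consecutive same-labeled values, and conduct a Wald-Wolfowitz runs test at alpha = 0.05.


Step 1: Compute median = 24.50; label A = above, B = below.
Labels in order: BAABAAABBABBBA  (n_A = 7, n_B = 7)
Step 2: Count runs R = 8.
Step 3: Under H0 (random ordering), E[R] = 2*n_A*n_B/(n_A+n_B) + 1 = 2*7*7/14 + 1 = 8.0000.
        Var[R] = 2*n_A*n_B*(2*n_A*n_B - n_A - n_B) / ((n_A+n_B)^2 * (n_A+n_B-1)) = 8232/2548 = 3.2308.
        SD[R] = 1.7974.
Step 4: R = E[R], so z = 0 with no continuity correction.
Step 5: Two-sided p-value via normal approximation = 2*(1 - Phi(|z|)) = 1.000000.
Step 6: alpha = 0.05. fail to reject H0.

R = 8, z = 0.0000, p = 1.000000, fail to reject H0.


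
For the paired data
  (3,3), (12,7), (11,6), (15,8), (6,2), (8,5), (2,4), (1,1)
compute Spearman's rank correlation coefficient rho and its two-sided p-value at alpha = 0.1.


Step 1: Rank x and y separately (midranks; no ties here).
rank(x): 3->3, 12->7, 11->6, 15->8, 6->4, 8->5, 2->2, 1->1
rank(y): 3->3, 7->7, 6->6, 8->8, 2->2, 5->5, 4->4, 1->1
Step 2: d_i = R_x(i) - R_y(i); compute d_i^2.
  (3-3)^2=0, (7-7)^2=0, (6-6)^2=0, (8-8)^2=0, (4-2)^2=4, (5-5)^2=0, (2-4)^2=4, (1-1)^2=0
sum(d^2) = 8.
Step 3: rho = 1 - 6*8 / (8*(8^2 - 1)) = 1 - 48/504 = 0.904762.
Step 4: Under H0, t = rho * sqrt((n-2)/(1-rho^2)) = 5.2034 ~ t(6).
Step 5: Two-sided p-value from the t-distribution with 6 df = 0.002008.
Step 6: alpha = 0.1. reject H0.

rho = 0.9048, p = 0.002008, reject H0 at alpha = 0.1.


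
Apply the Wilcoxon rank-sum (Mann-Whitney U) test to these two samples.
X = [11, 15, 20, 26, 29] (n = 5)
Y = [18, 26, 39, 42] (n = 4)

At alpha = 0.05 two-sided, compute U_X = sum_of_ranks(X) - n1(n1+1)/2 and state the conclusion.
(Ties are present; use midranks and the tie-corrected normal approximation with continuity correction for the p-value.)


Step 1: Combine and sort all 9 observations; assign midranks.
sorted (value, group): (11,X), (15,X), (18,Y), (20,X), (26,X), (26,Y), (29,X), (39,Y), (42,Y)
ranks: 11->1, 15->2, 18->3, 20->4, 26->5.5, 26->5.5, 29->7, 39->8, 42->9
Step 2: Rank sum for X: R1 = 1 + 2 + 4 + 5.5 + 7 = 19.5.
Step 3: U_X = R1 - n1(n1+1)/2 = 19.5 - 5*6/2 = 19.5 - 15 = 4.5.
       U_Y = n1*n2 - U_X = 20 - 4.5 = 15.5.
Step 4: Ties are present, so use the tie-corrected normal approximation (with continuity correction) for the p-value.
Step 5: p-value = 0.218742; compare to alpha = 0.05. fail to reject H0.

U_X = 4.5, p = 0.218742, fail to reject H0 at alpha = 0.05.


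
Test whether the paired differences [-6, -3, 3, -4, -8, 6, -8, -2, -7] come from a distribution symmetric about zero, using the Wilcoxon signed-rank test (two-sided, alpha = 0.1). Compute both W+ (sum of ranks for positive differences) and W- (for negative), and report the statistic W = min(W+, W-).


Step 1: Drop any zero differences (none here) and take |d_i|.
|d| = [6, 3, 3, 4, 8, 6, 8, 2, 7]
Step 2: Midrank |d_i| (ties get averaged ranks).
ranks: |6|->5.5, |3|->2.5, |3|->2.5, |4|->4, |8|->8.5, |6|->5.5, |8|->8.5, |2|->1, |7|->7
Step 3: Attach original signs; sum ranks with positive sign and with negative sign.
W+ = 2.5 + 5.5 = 8
W- = 5.5 + 2.5 + 4 + 8.5 + 8.5 + 1 + 7 = 37
(Check: W+ + W- = 45 should equal n(n+1)/2 = 45.)
Step 4: Test statistic W = min(W+, W-) = 8.
Step 5: Ties in |d|, so use the tie-corrected normal approximation.
        E[W] = n(n+1)/4 = 9*10/4 = 22.5.
        Tie groups: |d|=3 (t=2), |d|=6 (t=2), |d|=8 (t=2); sum(t^3 - t) = 18.
        Var[W] = n(n+1)(2n+1)/24 - sum(t^3-t)/48 = 1710/24 - 18/48 = 70.875.
        z = (W - E[W]) / sqrt(Var[W]) = (8 - 22.5) / 8.4187 = -1.7224.
        Two-sided p = 2*Phi(z) = 0.085006.
Step 6: alpha = 0.1. reject H0.

W+ = 8, W- = 37, W = min = 8, p = 0.085006, reject H0.


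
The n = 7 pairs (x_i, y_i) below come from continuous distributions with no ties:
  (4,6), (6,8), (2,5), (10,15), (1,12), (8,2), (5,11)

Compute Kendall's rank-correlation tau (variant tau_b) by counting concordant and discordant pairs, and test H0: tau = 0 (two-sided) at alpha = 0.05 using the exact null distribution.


Step 1: Enumerate the 21 unordered pairs (i,j) with i<j and classify each by sign(x_j-x_i) * sign(y_j-y_i).
  (1,2):dx=+2,dy=+2->C; (1,3):dx=-2,dy=-1->C; (1,4):dx=+6,dy=+9->C; (1,5):dx=-3,dy=+6->D
  (1,6):dx=+4,dy=-4->D; (1,7):dx=+1,dy=+5->C; (2,3):dx=-4,dy=-3->C; (2,4):dx=+4,dy=+7->C
  (2,5):dx=-5,dy=+4->D; (2,6):dx=+2,dy=-6->D; (2,7):dx=-1,dy=+3->D; (3,4):dx=+8,dy=+10->C
  (3,5):dx=-1,dy=+7->D; (3,6):dx=+6,dy=-3->D; (3,7):dx=+3,dy=+6->C; (4,5):dx=-9,dy=-3->C
  (4,6):dx=-2,dy=-13->C; (4,7):dx=-5,dy=-4->C; (5,6):dx=+7,dy=-10->D; (5,7):dx=+4,dy=-1->D
  (6,7):dx=-3,dy=+9->D
Step 2: C = 11, D = 10, total pairs = 21.
Step 3: tau = (C - D)/(n(n-1)/2) = (11 - 10)/21 = 0.047619.
Step 4: Exact two-sided p-value (enumerate n! = 5040 permutations of y under H0): p = 1.000000.
Step 5: alpha = 0.05. fail to reject H0.

tau_b = 0.0476 (C=11, D=10), p = 1.000000, fail to reject H0.


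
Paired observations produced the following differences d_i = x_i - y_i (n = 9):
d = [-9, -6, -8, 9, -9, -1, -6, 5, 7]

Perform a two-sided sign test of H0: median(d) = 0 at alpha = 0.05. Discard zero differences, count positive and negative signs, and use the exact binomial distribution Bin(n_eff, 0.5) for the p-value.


Step 1: Discard zero differences. Original n = 9; n_eff = number of nonzero differences = 9.
Nonzero differences (with sign): -9, -6, -8, +9, -9, -1, -6, +5, +7
Step 2: Count signs: positive = 3, negative = 6.
Step 3: Under H0: P(positive) = 0.5, so the number of positives S ~ Bin(9, 0.5).
Step 4: Two-sided exact p-value = sum of Bin(9,0.5) probabilities at or below the observed probability = 0.507812.
Step 5: alpha = 0.05. fail to reject H0.

n_eff = 9, pos = 3, neg = 6, p = 0.507812, fail to reject H0.


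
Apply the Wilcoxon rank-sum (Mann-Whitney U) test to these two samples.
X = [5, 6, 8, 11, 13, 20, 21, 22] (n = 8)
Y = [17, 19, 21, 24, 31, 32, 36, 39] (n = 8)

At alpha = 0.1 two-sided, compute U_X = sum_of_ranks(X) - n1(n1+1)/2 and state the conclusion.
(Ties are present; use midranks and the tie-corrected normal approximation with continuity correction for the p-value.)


Step 1: Combine and sort all 16 observations; assign midranks.
sorted (value, group): (5,X), (6,X), (8,X), (11,X), (13,X), (17,Y), (19,Y), (20,X), (21,X), (21,Y), (22,X), (24,Y), (31,Y), (32,Y), (36,Y), (39,Y)
ranks: 5->1, 6->2, 8->3, 11->4, 13->5, 17->6, 19->7, 20->8, 21->9.5, 21->9.5, 22->11, 24->12, 31->13, 32->14, 36->15, 39->16
Step 2: Rank sum for X: R1 = 1 + 2 + 3 + 4 + 5 + 8 + 9.5 + 11 = 43.5.
Step 3: U_X = R1 - n1(n1+1)/2 = 43.5 - 8*9/2 = 43.5 - 36 = 7.5.
       U_Y = n1*n2 - U_X = 64 - 7.5 = 56.5.
Step 4: Ties are present, so use the tie-corrected normal approximation (with continuity correction) for the p-value.
Step 5: p-value = 0.011657; compare to alpha = 0.1. reject H0.

U_X = 7.5, p = 0.011657, reject H0 at alpha = 0.1.


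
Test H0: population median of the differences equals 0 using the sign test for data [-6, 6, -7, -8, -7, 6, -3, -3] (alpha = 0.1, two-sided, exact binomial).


Step 1: Discard zero differences. Original n = 8; n_eff = number of nonzero differences = 8.
Nonzero differences (with sign): -6, +6, -7, -8, -7, +6, -3, -3
Step 2: Count signs: positive = 2, negative = 6.
Step 3: Under H0: P(positive) = 0.5, so the number of positives S ~ Bin(8, 0.5).
Step 4: Two-sided exact p-value = sum of Bin(8,0.5) probabilities at or below the observed probability = 0.289062.
Step 5: alpha = 0.1. fail to reject H0.

n_eff = 8, pos = 2, neg = 6, p = 0.289062, fail to reject H0.


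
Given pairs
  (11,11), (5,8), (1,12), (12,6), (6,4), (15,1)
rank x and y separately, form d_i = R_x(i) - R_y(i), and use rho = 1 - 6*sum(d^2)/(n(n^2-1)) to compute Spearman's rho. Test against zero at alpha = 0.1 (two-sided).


Step 1: Rank x and y separately (midranks; no ties here).
rank(x): 11->4, 5->2, 1->1, 12->5, 6->3, 15->6
rank(y): 11->5, 8->4, 12->6, 6->3, 4->2, 1->1
Step 2: d_i = R_x(i) - R_y(i); compute d_i^2.
  (4-5)^2=1, (2-4)^2=4, (1-6)^2=25, (5-3)^2=4, (3-2)^2=1, (6-1)^2=25
sum(d^2) = 60.
Step 3: rho = 1 - 6*60 / (6*(6^2 - 1)) = 1 - 360/210 = -0.714286.
Step 4: Under H0, t = rho * sqrt((n-2)/(1-rho^2)) = -2.0412 ~ t(4).
Step 5: Two-sided p-value from the t-distribution with 4 df = 0.110787.
Step 6: alpha = 0.1. fail to reject H0.

rho = -0.7143, p = 0.110787, fail to reject H0 at alpha = 0.1.


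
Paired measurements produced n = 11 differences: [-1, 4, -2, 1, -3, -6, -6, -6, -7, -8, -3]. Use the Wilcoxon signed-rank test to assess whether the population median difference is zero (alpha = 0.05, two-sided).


Step 1: Drop any zero differences (none here) and take |d_i|.
|d| = [1, 4, 2, 1, 3, 6, 6, 6, 7, 8, 3]
Step 2: Midrank |d_i| (ties get averaged ranks).
ranks: |1|->1.5, |4|->6, |2|->3, |1|->1.5, |3|->4.5, |6|->8, |6|->8, |6|->8, |7|->10, |8|->11, |3|->4.5
Step 3: Attach original signs; sum ranks with positive sign and with negative sign.
W+ = 6 + 1.5 = 7.5
W- = 1.5 + 3 + 4.5 + 8 + 8 + 8 + 10 + 11 + 4.5 = 58.5
(Check: W+ + W- = 66 should equal n(n+1)/2 = 66.)
Step 4: Test statistic W = min(W+, W-) = 7.5.
Step 5: Ties in |d|, so use the tie-corrected normal approximation.
        E[W] = n(n+1)/4 = 11*12/4 = 33.
        Tie groups: |d|=1 (t=2), |d|=3 (t=2), |d|=6 (t=3); sum(t^3 - t) = 36.
        Var[W] = n(n+1)(2n+1)/24 - sum(t^3-t)/48 = 3036/24 - 36/48 = 125.75.
        z = (W - E[W]) / sqrt(Var[W]) = (7.5 - 33) / 11.2138 = -2.2740.
        Two-sided p = 2*Phi(z) = 0.022967.
Step 6: alpha = 0.05. reject H0.

W+ = 7.5, W- = 58.5, W = min = 7.5, p = 0.022967, reject H0.


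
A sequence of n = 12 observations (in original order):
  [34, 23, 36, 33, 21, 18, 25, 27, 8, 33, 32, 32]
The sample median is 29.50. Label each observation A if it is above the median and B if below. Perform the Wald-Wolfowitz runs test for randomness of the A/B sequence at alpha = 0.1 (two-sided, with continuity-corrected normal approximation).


Step 1: Compute median = 29.50; label A = above, B = below.
Labels in order: ABAABBBBBAAA  (n_A = 6, n_B = 6)
Step 2: Count runs R = 5.
Step 3: Under H0 (random ordering), E[R] = 2*n_A*n_B/(n_A+n_B) + 1 = 2*6*6/12 + 1 = 7.0000.
        Var[R] = 2*n_A*n_B*(2*n_A*n_B - n_A - n_B) / ((n_A+n_B)^2 * (n_A+n_B-1)) = 4320/1584 = 2.7273.
        SD[R] = 1.6514.
Step 4: Continuity-corrected z = (R + 0.5 - E[R]) / SD[R] = (5 + 0.5 - 7.0000) / 1.6514 = -0.9083.
Step 5: Two-sided p-value via normal approximation = 2*(1 - Phi(|z|)) = 0.363722.
Step 6: alpha = 0.1. fail to reject H0.

R = 5, z = -0.9083, p = 0.363722, fail to reject H0.
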